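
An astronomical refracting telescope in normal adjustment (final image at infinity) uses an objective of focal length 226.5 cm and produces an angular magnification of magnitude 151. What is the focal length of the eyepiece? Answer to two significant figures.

1.5 cm

|M| = f_obj/f_eye, so f_eye = f_obj/|M| = 226.5/151.0 = 1.500 cm.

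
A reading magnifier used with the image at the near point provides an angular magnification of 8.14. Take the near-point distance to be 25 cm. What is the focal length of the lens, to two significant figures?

For the image at the near point, M = 1 + D/f.
f = D/(M - 1) = 25/(8.14 - 1) = 3.501 cm.

3.5 cm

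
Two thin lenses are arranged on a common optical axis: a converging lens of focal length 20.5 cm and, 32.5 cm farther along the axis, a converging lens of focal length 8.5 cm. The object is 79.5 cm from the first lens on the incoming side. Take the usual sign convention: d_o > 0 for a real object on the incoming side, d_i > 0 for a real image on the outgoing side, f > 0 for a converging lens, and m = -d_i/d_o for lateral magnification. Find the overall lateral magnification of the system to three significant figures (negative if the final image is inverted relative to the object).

Applying the thin-lens equation to the first lens, 1/20.5 = 1/79.5 + 1/d_i1, which gives d_i1 = 27.623 cm.
Its lateral magnification is m_1 = -d_i1/d_o1 = -(27.623)/79.5 = -0.3475.
The intermediate image is 27.623 cm to the right of lens 1, so d_o2 = L - d_i1 = 32.5 - 27.623 = 4.877 cm.
Applying the thin-lens equation again with f_2 = 8.5 cm and d_o2 = 4.877 cm gives d_i2 = -11.443 cm.
m_2 = -(-11.443)/(4.877) = 2.3462.
Overall magnification: m = m_1 m_2 = -0.8152.

-0.815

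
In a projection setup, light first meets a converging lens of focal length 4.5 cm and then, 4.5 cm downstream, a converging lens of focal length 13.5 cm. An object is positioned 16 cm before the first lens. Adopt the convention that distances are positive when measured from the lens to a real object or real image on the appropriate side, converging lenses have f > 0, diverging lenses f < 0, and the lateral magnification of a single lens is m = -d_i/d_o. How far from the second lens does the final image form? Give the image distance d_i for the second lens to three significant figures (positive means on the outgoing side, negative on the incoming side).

1.56 cm

Lens 1: 1/d_i1 = 1/f_1 - 1/d_o1 = 1/4.5 - 1/16 = 0.15972 cm^-1, so d_i1 = 6.261 cm.
Since 6.261 cm > 4.5 cm, the first image lies past the second lens and serves as a virtual object: d_o2 = L - d_i1 = -1.761 cm.
Lens 2: 1/d_i2 = 1/f_2 - 1/d_o2 = 1/13.5 - 1/(-1.761) = 0.64198 cm^-1, so d_i2 = 1.558 cm.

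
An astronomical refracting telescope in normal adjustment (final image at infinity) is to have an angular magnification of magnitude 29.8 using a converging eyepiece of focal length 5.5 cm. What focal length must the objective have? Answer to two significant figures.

160 cm

|M| = f_obj/|f_eye|, so f_obj = |M| x |f_eye| = 29.8 x 5.5 = 163.900 cm.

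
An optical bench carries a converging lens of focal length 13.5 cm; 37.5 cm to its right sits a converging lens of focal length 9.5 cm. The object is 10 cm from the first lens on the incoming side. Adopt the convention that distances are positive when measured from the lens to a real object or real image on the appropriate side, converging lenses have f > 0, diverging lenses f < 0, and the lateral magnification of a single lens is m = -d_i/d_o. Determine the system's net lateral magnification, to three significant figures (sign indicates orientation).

First lens: d_i1 = 1/(1/13.5 - 1/10) = -38.571 cm.
m_1 = -(-38.571)/10 = 3.8571.
With d_i1 < 0 the first image is virtual and lies on the object side; the object distance for lens 2 is d_o2 = 37.5 - (-38.571) = 76.071 cm.
Second lens: d_i2 = 1/(1/9.5 - 1/(76.071)) = 10.856 cm.
m_2 = -(10.856)/(76.071) = -0.1427.
The system's lateral magnification is m_1 m_2 = (3.8571)(-0.1427) = -0.5504.

-0.550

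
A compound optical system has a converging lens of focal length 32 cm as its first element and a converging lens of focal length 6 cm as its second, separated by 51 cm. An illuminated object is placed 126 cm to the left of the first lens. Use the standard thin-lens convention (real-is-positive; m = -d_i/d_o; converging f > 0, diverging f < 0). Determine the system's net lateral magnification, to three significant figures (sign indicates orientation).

Applying the thin-lens equation to the first lens, 1/32 = 1/126 + 1/d_i1, which gives d_i1 = 42.894 cm.
Its lateral magnification is m_1 = -d_i1/d_o1 = -(42.894)/126 = -0.3404.
That image sits 8.106 cm in front of the second lens, so d_o2 = 8.106 cm.
Applying the thin-lens equation again with f_2 = 6 cm and d_o2 = 8.106 cm gives d_i2 = 23.091 cm.
m_2 = -(23.091)/(8.106) = -2.8485.
The system's lateral magnification is m_1 m_2 = (-0.3404)(-2.8485) = 0.9697.

0.970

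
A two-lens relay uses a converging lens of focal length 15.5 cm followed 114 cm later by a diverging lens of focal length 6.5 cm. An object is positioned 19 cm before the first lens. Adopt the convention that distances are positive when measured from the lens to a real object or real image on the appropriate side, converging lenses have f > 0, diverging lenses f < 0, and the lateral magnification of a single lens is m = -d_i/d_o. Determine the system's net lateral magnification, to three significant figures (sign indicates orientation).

-0.792

First lens: d_i1 = 1/(1/15.5 - 1/19) = 84.143 cm.
m_1 = -(84.143)/19 = -4.4286.
The intermediate image is 84.143 cm to the right of lens 1, so d_o2 = L - d_i1 = 114 - 84.143 = 29.857 cm.
Second lens: d_i2 = 1/(1/(-6.5) - 1/(29.857)) = -5.338 cm.
m_2 = -(-5.338)/(29.857) = 0.1788.
Total m = m_1 x m_2 = (-4.4286)(0.1788) = -0.7917.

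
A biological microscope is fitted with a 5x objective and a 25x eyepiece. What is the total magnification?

125

The overall magnification of a compound microscope is the product of the objective and eyepiece magnifications:
M = M_obj x M_eye = 5 x 25 = 125.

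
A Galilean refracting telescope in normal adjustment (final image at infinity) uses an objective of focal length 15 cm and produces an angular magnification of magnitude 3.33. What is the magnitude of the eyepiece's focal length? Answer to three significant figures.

4.50 cm

|M| = f_obj/|f_eye|, so |f_eye| = f_obj/|M| = 15/3.33 = 4.505 cm.
(The eyepiece is diverging, so its signed focal length is -4.505 cm.)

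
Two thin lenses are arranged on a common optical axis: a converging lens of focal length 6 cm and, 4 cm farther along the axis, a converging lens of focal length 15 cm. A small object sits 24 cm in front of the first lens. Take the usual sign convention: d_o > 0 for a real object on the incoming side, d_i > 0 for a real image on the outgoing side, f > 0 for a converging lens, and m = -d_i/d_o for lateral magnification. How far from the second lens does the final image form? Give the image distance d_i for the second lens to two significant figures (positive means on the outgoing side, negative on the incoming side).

Applying the thin-lens equation to the first lens, 1/6 = 1/24 + 1/d_i1, which gives d_i1 = 8.000 cm.
Since 8.000 cm > 4 cm, the first image lies past the second lens and serves as a virtual object: d_o2 = L - d_i1 = -4.000 cm.
Applying the thin-lens equation again with f_2 = 15 cm and d_o2 = -4.000 cm gives d_i2 = 3.158 cm.

3.2 cm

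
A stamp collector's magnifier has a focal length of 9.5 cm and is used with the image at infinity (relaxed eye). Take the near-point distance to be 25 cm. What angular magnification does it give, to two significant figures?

2.6

M = D/f = 25/9.5 = 2.632.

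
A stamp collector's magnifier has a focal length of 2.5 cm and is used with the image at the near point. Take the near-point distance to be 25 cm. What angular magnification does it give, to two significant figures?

11

M = 1 + D/f = 1 + 25/2.5 = 11.000.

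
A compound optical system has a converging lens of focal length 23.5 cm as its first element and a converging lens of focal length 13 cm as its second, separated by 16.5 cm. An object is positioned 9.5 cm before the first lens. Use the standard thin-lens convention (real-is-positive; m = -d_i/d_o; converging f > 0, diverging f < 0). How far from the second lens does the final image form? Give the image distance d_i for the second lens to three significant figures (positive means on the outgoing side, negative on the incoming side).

Lens 1: 1/d_i1 = 1/f_1 - 1/d_o1 = 1/23.5 - 1/9.5 = -0.06271 cm^-1, so d_i1 = -15.946 cm.
The intermediate image is virtual, 15.946 cm to the left of lens 1, so d_o2 = L - d_i1 = 16.5 - (-15.946) = 32.446 cm.
Lens 2: 1/d_i2 = 1/f_2 - 1/d_o2 = 1/13 - 1/(32.446) = 0.04610 cm^-1, so d_i2 = 21.691 cm.

21.7 cm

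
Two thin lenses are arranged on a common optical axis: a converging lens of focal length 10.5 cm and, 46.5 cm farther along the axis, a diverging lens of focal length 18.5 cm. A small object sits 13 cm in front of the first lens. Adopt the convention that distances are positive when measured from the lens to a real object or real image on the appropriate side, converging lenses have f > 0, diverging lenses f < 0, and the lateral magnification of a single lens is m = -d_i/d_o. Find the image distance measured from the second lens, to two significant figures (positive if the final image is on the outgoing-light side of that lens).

14 cm

Lens 1: 1/d_i1 = 1/f_1 - 1/d_o1 = 1/10.5 - 1/13 = 0.01832 cm^-1, so d_i1 = 54.600 cm.
This image would form 54.600 cm past lens 1, i.e. 8.100 cm beyond lens 2, so it is a virtual object for lens 2: d_o2 = 46.5 - 54.600 = -8.100 cm.
Lens 2: 1/d_i2 = 1/f_2 - 1/d_o2 = 1/(-18.5) - 1/(-8.100) = 0.06940 cm^-1, so d_i2 = 14.409 cm.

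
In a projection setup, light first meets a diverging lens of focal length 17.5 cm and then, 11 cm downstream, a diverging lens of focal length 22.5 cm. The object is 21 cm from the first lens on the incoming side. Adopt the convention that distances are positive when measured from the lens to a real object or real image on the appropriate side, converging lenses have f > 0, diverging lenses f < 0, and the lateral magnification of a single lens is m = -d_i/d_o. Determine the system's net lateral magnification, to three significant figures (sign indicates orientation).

Lens 1: 1/d_i1 = 1/f_1 - 1/d_o1 = 1/(-17.5) - 1/21 = -0.10476 cm^-1, so d_i1 = -9.545 cm.
m_1 = -(-9.545)/21 = 0.4545.
The intermediate image is virtual, 9.545 cm to the left of lens 1, so d_o2 = L - d_i1 = 11 - (-9.545) = 20.545 cm.
Lens 2: 1/d_i2 = 1/f_2 - 1/d_o2 = 1/(-22.5) - 1/(20.545) = -0.09312 cm^-1, so d_i2 = -10.739 cm.
m_2 = -(-10.739)/(20.545) = 0.5227.
Overall magnification: m = m_1 m_2 = 0.2376.

0.238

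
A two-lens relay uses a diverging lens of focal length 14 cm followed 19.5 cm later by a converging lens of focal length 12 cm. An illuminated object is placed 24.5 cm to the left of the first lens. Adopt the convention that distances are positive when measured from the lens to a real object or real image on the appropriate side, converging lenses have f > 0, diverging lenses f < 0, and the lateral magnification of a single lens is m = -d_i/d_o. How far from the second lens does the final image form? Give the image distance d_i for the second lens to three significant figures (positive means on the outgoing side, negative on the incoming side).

Lens 1: 1/d_i1 = 1/f_1 - 1/d_o1 = 1/(-14) - 1/24.5 = -0.11224 cm^-1, so d_i1 = -8.909 cm.
With d_i1 < 0 the first image is virtual and lies on the object side; the object distance for lens 2 is d_o2 = 19.5 - (-8.909) = 28.409 cm.
Lens 2: 1/d_i2 = 1/f_2 - 1/d_o2 = 1/12 - 1/(28.409) = 0.04813 cm^-1, so d_i2 = 20.776 cm.

20.8 cm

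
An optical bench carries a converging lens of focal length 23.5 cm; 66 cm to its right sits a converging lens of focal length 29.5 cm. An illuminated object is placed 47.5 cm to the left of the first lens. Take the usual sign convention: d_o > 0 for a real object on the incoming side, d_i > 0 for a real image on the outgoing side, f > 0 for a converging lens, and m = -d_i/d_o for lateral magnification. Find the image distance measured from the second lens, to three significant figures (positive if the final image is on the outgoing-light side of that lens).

-57.4 cm

Applying the thin-lens equation to the first lens, 1/23.5 = 1/47.5 + 1/d_i1, which gives d_i1 = 46.510 cm.
The intermediate image is 46.510 cm to the right of lens 1, so d_o2 = L - d_i1 = 66 - 46.510 = 19.490 cm.
Applying the thin-lens equation again with f_2 = 29.5 cm and d_o2 = 19.490 cm gives d_i2 = -57.434 cm.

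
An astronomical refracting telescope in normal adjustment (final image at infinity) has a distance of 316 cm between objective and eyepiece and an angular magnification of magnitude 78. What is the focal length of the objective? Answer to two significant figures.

310 cm

In normal adjustment the tube length equals f_obj + f_eye and |M| = f_obj/f_eye.
So f_obj = 78 f_eye and 78 f_eye + f_eye = 316 cm, giving f_eye = 316/79 = 4.000 cm and f_obj = 312.000 cm.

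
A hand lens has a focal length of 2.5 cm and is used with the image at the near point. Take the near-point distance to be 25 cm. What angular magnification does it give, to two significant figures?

11

M = 1 + D/f = 1 + 25/2.5 = 11.000.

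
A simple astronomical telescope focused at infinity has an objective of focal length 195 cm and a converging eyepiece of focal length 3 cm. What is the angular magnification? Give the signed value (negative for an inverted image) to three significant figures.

-65.0

M = -f_obj/f_eye = -195/(3) = -65.000.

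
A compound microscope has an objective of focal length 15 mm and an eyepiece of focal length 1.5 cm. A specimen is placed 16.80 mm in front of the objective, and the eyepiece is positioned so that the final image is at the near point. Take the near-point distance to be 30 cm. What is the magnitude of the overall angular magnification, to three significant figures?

175

Convert to cm: f_obj = 15 mm = 1.5 cm; d_o = 16.80 mm = 1.68 cm.
Objective: 1/d_i = 1/f_obj - 1/d_o = 1/1.5 - 1/1.68 = 0.07143 cm^-1, so d_i = 14.000 cm.
m_obj = -d_i/d_o = -14.000/1.68 = -8.333.
Eyepiece angular magnification (image at near point): M_eye = 1 + D/f_e = 1 + 30/1.5 = 21.000.
Overall M = m_obj x M_eye = (-8.333)(21.000) = -175.00.
|M| = 175.00.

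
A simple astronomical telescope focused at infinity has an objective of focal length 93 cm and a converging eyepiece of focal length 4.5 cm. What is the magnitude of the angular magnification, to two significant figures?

21

|M| = f_obj/|f_eye| = 93/4.5 = 20.667.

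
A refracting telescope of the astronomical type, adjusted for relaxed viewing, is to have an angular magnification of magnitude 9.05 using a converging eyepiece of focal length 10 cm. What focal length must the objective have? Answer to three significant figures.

90.5 cm

|M| = f_obj/|f_eye|, so f_obj = |M| x |f_eye| = 9.05 x 10 = 90.500 cm.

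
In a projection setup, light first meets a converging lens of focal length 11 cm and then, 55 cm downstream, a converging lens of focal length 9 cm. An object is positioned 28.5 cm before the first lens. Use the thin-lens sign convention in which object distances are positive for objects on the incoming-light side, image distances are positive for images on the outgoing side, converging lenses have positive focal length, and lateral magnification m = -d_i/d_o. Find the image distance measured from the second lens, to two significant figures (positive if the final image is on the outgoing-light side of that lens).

12 cm

First lens: d_i1 = 1/(1/11 - 1/28.5) = 17.914 cm.
Object distance for lens 2: d_o2 = 55 - 17.914 = 37.086 cm.
Second lens: d_i2 = 1/(1/9 - 1/(37.086)) = 11.884 cm.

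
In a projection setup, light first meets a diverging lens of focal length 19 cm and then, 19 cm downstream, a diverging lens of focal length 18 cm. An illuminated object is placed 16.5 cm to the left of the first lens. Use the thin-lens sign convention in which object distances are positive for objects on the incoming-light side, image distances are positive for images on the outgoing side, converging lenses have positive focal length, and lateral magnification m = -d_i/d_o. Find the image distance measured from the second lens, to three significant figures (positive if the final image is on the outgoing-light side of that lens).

Lens 1: 1/d_i1 = 1/f_1 - 1/d_o1 = 1/(-19) - 1/16.5 = -0.11324 cm^-1, so d_i1 = -8.831 cm.
The intermediate image is virtual, 8.831 cm to the left of lens 1, so d_o2 = L - d_i1 = 19 - (-8.831) = 27.831 cm.
Lens 2: 1/d_i2 = 1/f_2 - 1/d_o2 = 1/(-18) - 1/(27.831) = -0.09149 cm^-1, so d_i2 = -10.931 cm.

-10.9 cm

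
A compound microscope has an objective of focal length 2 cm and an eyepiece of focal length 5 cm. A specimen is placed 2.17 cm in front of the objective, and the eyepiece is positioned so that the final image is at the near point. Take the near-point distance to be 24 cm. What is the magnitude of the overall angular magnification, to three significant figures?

68.2

Objective: 1/d_i = 1/f_obj - 1/d_o = 1/2 - 1/2.17 = 0.03917 cm^-1, so d_i = 25.529 cm.
m_obj = -d_i/d_o = -25.529/2.17 = -11.765.
Eyepiece angular magnification (image at near point): M_eye = 1 + D/f_e = 1 + 24/5 = 5.800.
Overall M = m_obj x M_eye = (-11.765)(5.800) = -68.24.
|M| = 68.24.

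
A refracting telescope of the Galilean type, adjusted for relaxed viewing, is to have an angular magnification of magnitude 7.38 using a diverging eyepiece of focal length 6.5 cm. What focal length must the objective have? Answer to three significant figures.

48.0 cm

|M| = f_obj/|f_eye|, so f_obj = |M| x |f_eye| = 7.38 x 6.5 = 47.970 cm.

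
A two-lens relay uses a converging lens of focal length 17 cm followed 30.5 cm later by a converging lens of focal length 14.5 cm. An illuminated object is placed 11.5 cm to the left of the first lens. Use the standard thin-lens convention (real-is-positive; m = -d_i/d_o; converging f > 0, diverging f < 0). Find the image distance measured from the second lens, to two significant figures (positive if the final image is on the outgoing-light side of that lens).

First lens: d_i1 = 1/(1/17 - 1/11.5) = -35.545 cm.
With d_i1 < 0 the first image is virtual and lies on the object side; the object distance for lens 2 is d_o2 = 30.5 - (-35.545) = 66.045 cm.
Second lens: d_i2 = 1/(1/14.5 - 1/(66.045)) = 18.579 cm.

19 cm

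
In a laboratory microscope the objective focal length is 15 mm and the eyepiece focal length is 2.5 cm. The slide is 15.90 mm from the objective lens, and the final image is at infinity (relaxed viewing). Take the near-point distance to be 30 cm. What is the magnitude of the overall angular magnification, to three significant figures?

200

Convert to cm: f_obj = 15 mm = 1.5 cm; d_o = 15.90 mm = 1.59 cm.
Objective: 1/d_i = 1/f_obj - 1/d_o = 1/1.5 - 1/1.59 = 0.03774 cm^-1, so d_i = 26.500 cm.
m_obj = -d_i/d_o = -26.500/1.59 = -16.667.
Eyepiece angular magnification (image at infinity): M_eye = D/f_e = 30/2.5 = 12.000.
Overall M = m_obj x M_eye = (-16.667)(12.000) = -200.00.
|M| = 200.00.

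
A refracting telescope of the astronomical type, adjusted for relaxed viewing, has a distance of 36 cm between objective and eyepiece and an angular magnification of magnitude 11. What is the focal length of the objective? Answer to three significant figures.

33.0 cm

In normal adjustment the tube length equals f_obj + f_eye and |M| = f_obj/f_eye.
So f_obj = 11 f_eye and 11 f_eye + f_eye = 36 cm, giving f_eye = 36/12 = 3.000 cm and f_obj = 33.000 cm.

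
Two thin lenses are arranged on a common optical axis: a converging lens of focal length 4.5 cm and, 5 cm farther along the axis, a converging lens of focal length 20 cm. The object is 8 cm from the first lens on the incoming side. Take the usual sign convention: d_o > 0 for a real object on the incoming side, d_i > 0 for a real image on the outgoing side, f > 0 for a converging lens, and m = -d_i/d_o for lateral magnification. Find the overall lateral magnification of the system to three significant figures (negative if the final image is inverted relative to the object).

-1.02

First lens: d_i1 = 1/(1/4.5 - 1/8) = 10.286 cm.
m_1 = -(10.286)/8 = -1.2857.
Since 10.286 cm > 5 cm, the first image lies past the second lens and serves as a virtual object: d_o2 = L - d_i1 = -5.286 cm.
Second lens: d_i2 = 1/(1/20 - 1/(-5.286)) = 4.181 cm.
m_2 = -(4.181)/(-5.286) = 0.7910.
The system's lateral magnification is m_1 m_2 = (-1.2857)(0.7910) = -1.0169.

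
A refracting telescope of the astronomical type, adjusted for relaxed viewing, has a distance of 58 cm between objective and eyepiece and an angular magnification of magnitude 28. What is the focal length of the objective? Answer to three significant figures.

56.0 cm

In normal adjustment the tube length equals f_obj + f_eye and |M| = f_obj/f_eye.
So f_obj = 28 f_eye and 28 f_eye + f_eye = 58 cm, giving f_eye = 58/29 = 2.000 cm and f_obj = 56.000 cm.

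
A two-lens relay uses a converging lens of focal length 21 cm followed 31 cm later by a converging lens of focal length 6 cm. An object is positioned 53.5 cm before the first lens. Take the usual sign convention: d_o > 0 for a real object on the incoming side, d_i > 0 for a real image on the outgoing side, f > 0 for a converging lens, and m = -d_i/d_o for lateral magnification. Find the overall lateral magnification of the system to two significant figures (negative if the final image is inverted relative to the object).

First lens: d_i1 = 1/(1/21 - 1/53.5) = 34.569 cm.
m_1 = -(34.569)/53.5 = -0.6462.
Since 34.569 cm > 31 cm, the first image lies past the second lens and serves as a virtual object: d_o2 = L - d_i1 = -3.569 cm.
Second lens: d_i2 = 1/(1/6 - 1/(-3.569)) = 2.238 cm.
m_2 = -(2.238)/(-3.569) = 0.6270.
The system's lateral magnification is m_1 m_2 = (-0.6462)(0.6270) = -0.4051.

-0.41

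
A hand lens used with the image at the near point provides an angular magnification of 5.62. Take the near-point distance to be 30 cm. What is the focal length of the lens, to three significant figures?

6.49 cm

For the image at the near point, M = 1 + D/f.
f = D/(M - 1) = 30/(5.62 - 1) = 6.494 cm.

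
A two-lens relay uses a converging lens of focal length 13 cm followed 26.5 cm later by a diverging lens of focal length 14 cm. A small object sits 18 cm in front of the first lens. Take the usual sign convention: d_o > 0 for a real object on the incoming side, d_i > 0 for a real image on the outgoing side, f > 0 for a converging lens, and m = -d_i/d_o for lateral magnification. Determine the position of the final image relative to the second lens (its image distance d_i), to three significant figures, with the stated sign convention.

Lens 1: 1/d_i1 = 1/f_1 - 1/d_o1 = 1/13 - 1/18 = 0.02137 cm^-1, so d_i1 = 46.800 cm.
Since 46.800 cm > 26.5 cm, the first image lies past the second lens and serves as a virtual object: d_o2 = L - d_i1 = -20.300 cm.
Lens 2: 1/d_i2 = 1/f_2 - 1/d_o2 = 1/(-14) - 1/(-20.300) = -0.02217 cm^-1, so d_i2 = -45.111 cm.

-45.1 cm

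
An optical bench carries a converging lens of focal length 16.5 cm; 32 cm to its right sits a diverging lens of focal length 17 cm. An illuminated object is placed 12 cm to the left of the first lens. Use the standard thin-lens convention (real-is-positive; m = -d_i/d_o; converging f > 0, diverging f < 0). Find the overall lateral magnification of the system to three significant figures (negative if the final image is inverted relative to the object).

First lens: d_i1 = 1/(1/16.5 - 1/12) = -44.000 cm.
m_1 = -(-44.000)/12 = 3.6667.
The intermediate image is virtual, 44.000 cm to the left of lens 1, so d_o2 = L - d_i1 = 32 - (-44.000) = 76.000 cm.
Second lens: d_i2 = 1/(1/(-17) - 1/(76.000)) = -13.892 cm.
m_2 = -(-13.892)/(76.000) = 0.1828.
Total m = m_1 x m_2 = (3.6667)(0.1828) = 0.6703.

0.670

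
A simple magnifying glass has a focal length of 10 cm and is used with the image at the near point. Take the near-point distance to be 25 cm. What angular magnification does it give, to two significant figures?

M = 1 + D/f = 1 + 25/10 = 3.500.

3.5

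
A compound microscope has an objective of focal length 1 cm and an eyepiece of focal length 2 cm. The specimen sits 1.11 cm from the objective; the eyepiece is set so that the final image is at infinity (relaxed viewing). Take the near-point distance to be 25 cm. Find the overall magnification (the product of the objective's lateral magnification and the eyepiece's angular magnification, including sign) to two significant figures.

-110

Objective: 1/d_i = 1/f_obj - 1/d_o = 1/1 - 1/1.11 = 0.09910 cm^-1, so d_i = 10.091 cm.
m_obj = -d_i/d_o = -10.091/1.11 = -9.091.
Eyepiece angular magnification (image at infinity): M_eye = D/f_e = 25/2 = 12.500.
Overall M = m_obj x M_eye = (-9.091)(12.500) = -113.64.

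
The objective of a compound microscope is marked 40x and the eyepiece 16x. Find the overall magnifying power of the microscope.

640

The overall magnification of a compound microscope is the product of the objective and eyepiece magnifications:
M = M_obj x M_eye = 40 x 16 = 640.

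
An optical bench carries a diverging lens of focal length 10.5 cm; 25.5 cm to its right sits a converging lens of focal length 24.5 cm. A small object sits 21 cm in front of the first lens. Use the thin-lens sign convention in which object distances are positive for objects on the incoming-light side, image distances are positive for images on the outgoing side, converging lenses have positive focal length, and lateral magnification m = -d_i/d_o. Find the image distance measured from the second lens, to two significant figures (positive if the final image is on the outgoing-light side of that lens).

100 cm

First lens: d_i1 = 1/(1/(-10.5) - 1/21) = -7.000 cm.
The intermediate image is virtual, 7.000 cm to the left of lens 1, so d_o2 = L - d_i1 = 25.5 - (-7.000) = 32.500 cm.
Second lens: d_i2 = 1/(1/24.5 - 1/(32.500)) = 99.531 cm.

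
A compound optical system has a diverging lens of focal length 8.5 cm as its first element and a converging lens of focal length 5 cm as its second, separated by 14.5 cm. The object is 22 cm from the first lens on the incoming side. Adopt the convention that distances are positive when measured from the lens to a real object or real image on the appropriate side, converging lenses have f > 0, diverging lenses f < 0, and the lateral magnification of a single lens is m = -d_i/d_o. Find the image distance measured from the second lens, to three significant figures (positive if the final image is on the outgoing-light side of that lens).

Applying the thin-lens equation to the first lens, 1/(-8.5) = 1/22 + 1/d_i1, which gives d_i1 = -6.131 cm.
With d_i1 < 0 the first image is virtual and lies on the object side; the object distance for lens 2 is d_o2 = 14.5 - (-6.131) = 20.631 cm.
Applying the thin-lens equation again with f_2 = 5 cm and d_o2 = 20.631 cm gives d_i2 = 6.599 cm.

6.60 cm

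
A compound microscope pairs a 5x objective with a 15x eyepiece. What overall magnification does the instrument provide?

75

The overall magnification of a compound microscope is the product of the objective and eyepiece magnifications:
M = M_obj x M_eye = 5 x 15 = 75.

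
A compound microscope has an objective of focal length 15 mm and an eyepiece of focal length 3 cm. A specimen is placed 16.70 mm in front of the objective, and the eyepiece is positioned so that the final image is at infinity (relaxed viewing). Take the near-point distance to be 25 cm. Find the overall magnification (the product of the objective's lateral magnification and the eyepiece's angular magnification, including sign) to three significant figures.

Convert to cm: f_obj = 15 mm = 1.5 cm; d_o = 16.70 mm = 1.67 cm.
Objective: 1/d_i = 1/f_obj - 1/d_o = 1/1.5 - 1/1.67 = 0.06786 cm^-1, so d_i = 14.735 cm.
m_obj = -d_i/d_o = -14.735/1.67 = -8.824.
Eyepiece angular magnification (image at infinity): M_eye = D/f_e = 25/3 = 8.333.
Overall M = m_obj x M_eye = (-8.824)(8.333) = -73.53.

-73.5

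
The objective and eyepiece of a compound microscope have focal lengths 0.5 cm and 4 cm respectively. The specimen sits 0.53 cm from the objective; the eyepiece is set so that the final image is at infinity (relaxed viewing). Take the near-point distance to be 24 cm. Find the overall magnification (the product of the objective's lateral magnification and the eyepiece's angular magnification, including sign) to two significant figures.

-100

Objective: 1/d_i = 1/f_obj - 1/d_o = 1/0.5 - 1/0.53 = 0.11321 cm^-1, so d_i = 8.833 cm.
m_obj = -d_i/d_o = -8.833/0.53 = -16.667.
Eyepiece angular magnification (image at infinity): M_eye = D/f_e = 24/4 = 6.000.
Overall M = m_obj x M_eye = (-16.667)(6.000) = -100.00.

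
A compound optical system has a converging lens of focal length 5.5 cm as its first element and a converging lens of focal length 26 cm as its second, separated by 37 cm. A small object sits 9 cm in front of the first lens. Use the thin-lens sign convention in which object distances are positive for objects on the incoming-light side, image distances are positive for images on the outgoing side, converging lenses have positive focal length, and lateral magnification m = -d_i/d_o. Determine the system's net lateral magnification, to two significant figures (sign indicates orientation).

Lens 1: 1/d_i1 = 1/f_1 - 1/d_o1 = 1/5.5 - 1/9 = 0.07071 cm^-1, so d_i1 = 14.143 cm.
m_1 = -(14.143)/9 = -1.5714.
Object distance for lens 2: d_o2 = 37 - 14.143 = 22.857 cm.
Lens 2: 1/d_i2 = 1/f_2 - 1/d_o2 = 1/26 - 1/(22.857) = -0.00529 cm^-1, so d_i2 = -189.091 cm.
m_2 = -(-189.091)/(22.857) = 8.2727.
Total m = m_1 x m_2 = (-1.5714)(8.2727) = -13.0000.

-13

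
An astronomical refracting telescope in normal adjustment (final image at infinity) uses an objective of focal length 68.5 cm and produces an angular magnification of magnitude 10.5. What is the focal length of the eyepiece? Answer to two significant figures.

|M| = f_obj/f_eye, so f_eye = f_obj/|M| = 68.5/10.5 = 6.524 cm.

6.5 cm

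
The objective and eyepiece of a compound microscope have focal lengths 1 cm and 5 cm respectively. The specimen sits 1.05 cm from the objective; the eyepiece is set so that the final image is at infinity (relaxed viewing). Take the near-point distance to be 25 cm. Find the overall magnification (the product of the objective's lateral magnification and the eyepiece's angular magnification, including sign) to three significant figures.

-100

Objective: 1/d_i = 1/f_obj - 1/d_o = 1/1 - 1/1.05 = 0.04762 cm^-1, so d_i = 21.000 cm.
m_obj = -d_i/d_o = -21.000/1.05 = -20.000.
Eyepiece angular magnification (image at infinity): M_eye = D/f_e = 25/5 = 5.000.
Overall M = m_obj x M_eye = (-20.000)(5.000) = -100.00.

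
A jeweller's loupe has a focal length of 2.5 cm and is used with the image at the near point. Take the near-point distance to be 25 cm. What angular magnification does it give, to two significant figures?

11

M = 1 + D/f = 1 + 25/2.5 = 11.000.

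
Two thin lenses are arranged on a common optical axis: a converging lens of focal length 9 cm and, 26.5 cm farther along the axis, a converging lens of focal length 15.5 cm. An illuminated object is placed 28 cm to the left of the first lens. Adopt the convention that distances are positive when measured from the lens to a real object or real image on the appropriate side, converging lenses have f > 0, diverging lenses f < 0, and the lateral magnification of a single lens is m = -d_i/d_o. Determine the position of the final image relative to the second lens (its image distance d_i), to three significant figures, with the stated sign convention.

-90.7 cm

First lens: d_i1 = 1/(1/9 - 1/28) = 13.263 cm.
Object distance for lens 2: d_o2 = 26.5 - 13.263 = 13.237 cm.
Second lens: d_i2 = 1/(1/15.5 - 1/(13.237)) = -90.657 cm.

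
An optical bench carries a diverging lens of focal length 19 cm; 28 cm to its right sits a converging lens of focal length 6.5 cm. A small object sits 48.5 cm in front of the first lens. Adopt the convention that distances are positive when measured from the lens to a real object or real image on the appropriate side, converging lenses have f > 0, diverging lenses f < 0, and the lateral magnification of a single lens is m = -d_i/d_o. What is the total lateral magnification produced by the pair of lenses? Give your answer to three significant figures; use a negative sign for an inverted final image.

First lens: d_i1 = 1/(1/(-19) - 1/48.5) = -13.652 cm.
m_1 = -(-13.652)/48.5 = 0.2815.
With d_i1 < 0 the first image is virtual and lies on the object side; the object distance for lens 2 is d_o2 = 28 - (-13.652) = 41.652 cm.
Second lens: d_i2 = 1/(1/6.5 - 1/(41.652)) = 7.702 cm.
m_2 = -(7.702)/(41.652) = -0.1849.
Total m = m_1 x m_2 = (0.2815)(-0.1849) = -0.0520.

-0.0520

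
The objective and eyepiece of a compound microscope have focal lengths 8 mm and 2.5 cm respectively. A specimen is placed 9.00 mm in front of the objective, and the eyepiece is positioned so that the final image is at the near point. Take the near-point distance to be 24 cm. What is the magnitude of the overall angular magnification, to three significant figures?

Convert to cm: f_obj = 8 mm = 0.8 cm; d_o = 9.00 mm = 0.90 cm.
Objective: 1/d_i = 1/f_obj - 1/d_o = 1/0.8 - 1/0.90 = 0.13889 cm^-1, so d_i = 7.200 cm.
m_obj = -d_i/d_o = -7.200/0.90 = -8.000.
Eyepiece angular magnification (image at near point): M_eye = 1 + D/f_e = 1 + 24/2.5 = 10.600.
Overall M = m_obj x M_eye = (-8.000)(10.600) = -84.80.
|M| = 84.80.

84.8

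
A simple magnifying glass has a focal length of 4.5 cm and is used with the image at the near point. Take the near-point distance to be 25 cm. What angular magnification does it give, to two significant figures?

6.6

M = 1 + D/f = 1 + 25/4.5 = 6.556.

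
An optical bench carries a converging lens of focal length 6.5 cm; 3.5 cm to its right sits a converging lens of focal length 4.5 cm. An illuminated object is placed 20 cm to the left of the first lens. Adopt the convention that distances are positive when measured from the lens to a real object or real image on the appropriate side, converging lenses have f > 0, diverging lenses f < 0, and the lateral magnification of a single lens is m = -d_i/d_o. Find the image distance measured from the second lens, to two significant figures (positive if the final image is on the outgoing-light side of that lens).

2.6 cm

Lens 1: 1/d_i1 = 1/f_1 - 1/d_o1 = 1/6.5 - 1/20 = 0.10385 cm^-1, so d_i1 = 9.630 cm.
Since 9.630 cm > 3.5 cm, the first image lies past the second lens and serves as a virtual object: d_o2 = L - d_i1 = -6.130 cm.
Lens 2: 1/d_i2 = 1/f_2 - 1/d_o2 = 1/4.5 - 1/(-6.130) = 0.38536 cm^-1, so d_i2 = 2.595 cm.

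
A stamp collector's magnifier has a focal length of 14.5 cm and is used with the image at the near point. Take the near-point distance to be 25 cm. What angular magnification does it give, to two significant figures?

2.7

M = 1 + D/f = 1 + 25/14.5 = 2.724.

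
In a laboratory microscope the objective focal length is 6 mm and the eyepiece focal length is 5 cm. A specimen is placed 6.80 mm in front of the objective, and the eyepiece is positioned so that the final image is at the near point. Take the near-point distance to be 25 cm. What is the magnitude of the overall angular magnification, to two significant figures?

45

Convert to cm: f_obj = 6 mm = 0.6 cm; d_o = 6.80 mm = 0.68 cm.
Objective: 1/d_i = 1/f_obj - 1/d_o = 1/0.6 - 1/0.68 = 0.19608 cm^-1, so d_i = 5.100 cm.
m_obj = -d_i/d_o = -5.100/0.68 = -7.500.
Eyepiece angular magnification (image at near point): M_eye = 1 + D/f_e = 1 + 25/5 = 6.000.
Overall M = m_obj x M_eye = (-7.500)(6.000) = -45.00.
|M| = 45.00.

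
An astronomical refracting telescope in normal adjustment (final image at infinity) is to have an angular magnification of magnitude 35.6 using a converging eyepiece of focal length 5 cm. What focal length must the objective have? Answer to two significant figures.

180 cm

|M| = f_obj/|f_eye|, so f_obj = |M| x |f_eye| = 35.6 x 5 = 178.000 cm.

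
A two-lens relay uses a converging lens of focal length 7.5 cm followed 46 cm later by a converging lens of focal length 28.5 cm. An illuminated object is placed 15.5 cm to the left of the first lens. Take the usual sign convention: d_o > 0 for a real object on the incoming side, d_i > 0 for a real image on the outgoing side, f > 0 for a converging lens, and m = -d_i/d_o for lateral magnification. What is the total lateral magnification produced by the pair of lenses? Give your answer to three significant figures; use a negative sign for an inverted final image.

9.00

Applying the thin-lens equation to the first lens, 1/7.5 = 1/15.5 + 1/d_i1, which gives d_i1 = 14.531 cm.
Its lateral magnification is m_1 = -d_i1/d_o1 = -(14.531)/15.5 = -0.9375.
That image sits 31.469 cm in front of the second lens, so d_o2 = 31.469 cm.
Applying the thin-lens equation again with f_2 = 28.5 cm and d_o2 = 31.469 cm gives d_i2 = 302.100 cm.
m_2 = -(302.100)/(31.469) = -9.6000.
Overall magnification: m = m_1 m_2 = 9.0000.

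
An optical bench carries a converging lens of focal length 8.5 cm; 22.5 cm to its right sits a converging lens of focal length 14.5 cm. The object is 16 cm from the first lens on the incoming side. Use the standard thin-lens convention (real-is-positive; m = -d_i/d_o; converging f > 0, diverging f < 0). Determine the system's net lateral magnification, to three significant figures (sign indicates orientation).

-1.62

First lens: d_i1 = 1/(1/8.5 - 1/16) = 18.133 cm.
m_1 = -(18.133)/16 = -1.1333.
That image sits 4.367 cm in front of the second lens, so d_o2 = 4.367 cm.
Second lens: d_i2 = 1/(1/14.5 - 1/(4.367)) = -6.248 cm.
m_2 = -(-6.248)/(4.367) = 1.4309.
Overall magnification: m = m_1 m_2 = -1.6217.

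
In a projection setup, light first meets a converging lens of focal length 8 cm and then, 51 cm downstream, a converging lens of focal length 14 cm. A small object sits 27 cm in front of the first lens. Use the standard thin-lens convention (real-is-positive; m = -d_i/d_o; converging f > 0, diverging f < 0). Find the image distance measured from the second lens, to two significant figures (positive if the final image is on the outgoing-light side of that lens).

Lens 1: 1/d_i1 = 1/f_1 - 1/d_o1 = 1/8 - 1/27 = 0.08796 cm^-1, so d_i1 = 11.368 cm.
The intermediate image is 11.368 cm to the right of lens 1, so d_o2 = L - d_i1 = 51 - 11.368 = 39.632 cm.
Lens 2: 1/d_i2 = 1/f_2 - 1/d_o2 = 1/14 - 1/(39.632) = 0.04620 cm^-1, so d_i2 = 21.647 cm.

22 cm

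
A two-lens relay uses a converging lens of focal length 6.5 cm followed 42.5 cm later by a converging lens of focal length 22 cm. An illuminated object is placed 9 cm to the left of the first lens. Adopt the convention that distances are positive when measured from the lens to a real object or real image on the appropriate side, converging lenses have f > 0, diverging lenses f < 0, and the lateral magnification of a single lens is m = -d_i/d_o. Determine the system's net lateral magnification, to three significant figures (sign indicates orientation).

-19.7

First lens: d_i1 = 1/(1/6.5 - 1/9) = 23.400 cm.
m_1 = -(23.400)/9 = -2.6000.
Object distance for lens 2: d_o2 = 42.5 - 23.400 = 19.100 cm.
Second lens: d_i2 = 1/(1/22 - 1/(19.100)) = -144.897 cm.
m_2 = -(-144.897)/(19.100) = 7.5862.
Total m = m_1 x m_2 = (-2.6000)(7.5862) = -19.7241.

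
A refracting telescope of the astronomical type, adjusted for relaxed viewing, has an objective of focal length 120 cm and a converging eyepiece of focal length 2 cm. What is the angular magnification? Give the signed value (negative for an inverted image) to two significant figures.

M = -f_obj/f_eye = -120/(2) = -60.000.

-60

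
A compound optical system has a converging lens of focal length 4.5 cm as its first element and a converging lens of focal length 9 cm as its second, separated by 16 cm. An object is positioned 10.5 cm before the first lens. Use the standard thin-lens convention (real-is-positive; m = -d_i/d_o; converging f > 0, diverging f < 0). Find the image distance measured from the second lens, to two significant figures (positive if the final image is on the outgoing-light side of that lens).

-84 cm

First lens: d_i1 = 1/(1/4.5 - 1/10.5) = 7.875 cm.
Object distance for lens 2: d_o2 = 16 - 7.875 = 8.125 cm.
Second lens: d_i2 = 1/(1/9 - 1/(8.125)) = -83.571 cm.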